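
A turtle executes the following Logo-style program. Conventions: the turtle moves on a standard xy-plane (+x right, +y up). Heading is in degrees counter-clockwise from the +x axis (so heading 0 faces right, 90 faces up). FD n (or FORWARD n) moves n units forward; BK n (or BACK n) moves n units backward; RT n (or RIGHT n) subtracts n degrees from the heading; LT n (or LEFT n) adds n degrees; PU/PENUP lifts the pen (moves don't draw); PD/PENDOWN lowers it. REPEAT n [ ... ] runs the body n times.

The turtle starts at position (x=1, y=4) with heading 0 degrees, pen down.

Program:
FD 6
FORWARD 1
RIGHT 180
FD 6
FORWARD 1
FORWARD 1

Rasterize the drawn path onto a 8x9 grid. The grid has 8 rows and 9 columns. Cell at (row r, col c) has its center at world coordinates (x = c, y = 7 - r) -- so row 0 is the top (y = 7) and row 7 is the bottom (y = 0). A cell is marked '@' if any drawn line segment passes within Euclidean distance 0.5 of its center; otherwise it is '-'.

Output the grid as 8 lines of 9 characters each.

Answer: ---------
---------
---------
@@@@@@@@@
---------
---------
---------
---------

Derivation:
Segment 0: (1,4) -> (7,4)
Segment 1: (7,4) -> (8,4)
Segment 2: (8,4) -> (2,4)
Segment 3: (2,4) -> (1,4)
Segment 4: (1,4) -> (0,4)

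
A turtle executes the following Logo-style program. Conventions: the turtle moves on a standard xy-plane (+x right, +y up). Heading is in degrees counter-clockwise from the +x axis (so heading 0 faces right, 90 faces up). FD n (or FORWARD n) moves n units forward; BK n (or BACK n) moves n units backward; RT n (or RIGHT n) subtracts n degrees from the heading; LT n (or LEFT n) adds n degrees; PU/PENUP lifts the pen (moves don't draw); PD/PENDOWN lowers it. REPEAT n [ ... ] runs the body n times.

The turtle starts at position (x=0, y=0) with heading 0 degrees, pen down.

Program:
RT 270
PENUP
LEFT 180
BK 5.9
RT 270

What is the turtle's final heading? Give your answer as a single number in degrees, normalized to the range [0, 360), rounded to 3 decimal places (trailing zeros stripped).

Answer: 0

Derivation:
Executing turtle program step by step:
Start: pos=(0,0), heading=0, pen down
RT 270: heading 0 -> 90
PU: pen up
LT 180: heading 90 -> 270
BK 5.9: (0,0) -> (0,5.9) [heading=270, move]
RT 270: heading 270 -> 0
Final: pos=(0,5.9), heading=0, 0 segment(s) drawn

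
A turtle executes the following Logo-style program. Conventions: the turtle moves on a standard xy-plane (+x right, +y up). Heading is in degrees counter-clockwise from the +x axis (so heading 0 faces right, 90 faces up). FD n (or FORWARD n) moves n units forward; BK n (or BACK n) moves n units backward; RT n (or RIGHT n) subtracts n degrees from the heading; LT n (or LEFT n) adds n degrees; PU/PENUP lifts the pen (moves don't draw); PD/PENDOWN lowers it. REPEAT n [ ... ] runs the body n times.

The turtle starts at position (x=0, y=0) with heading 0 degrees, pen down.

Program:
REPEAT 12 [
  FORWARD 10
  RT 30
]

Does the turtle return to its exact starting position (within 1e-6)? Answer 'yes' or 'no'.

Answer: yes

Derivation:
Executing turtle program step by step:
Start: pos=(0,0), heading=0, pen down
REPEAT 12 [
  -- iteration 1/12 --
  FD 10: (0,0) -> (10,0) [heading=0, draw]
  RT 30: heading 0 -> 330
  -- iteration 2/12 --
  FD 10: (10,0) -> (18.66,-5) [heading=330, draw]
  RT 30: heading 330 -> 300
  -- iteration 3/12 --
  FD 10: (18.66,-5) -> (23.66,-13.66) [heading=300, draw]
  RT 30: heading 300 -> 270
  -- iteration 4/12 --
  FD 10: (23.66,-13.66) -> (23.66,-23.66) [heading=270, draw]
  RT 30: heading 270 -> 240
  -- iteration 5/12 --
  FD 10: (23.66,-23.66) -> (18.66,-32.321) [heading=240, draw]
  RT 30: heading 240 -> 210
  -- iteration 6/12 --
  FD 10: (18.66,-32.321) -> (10,-37.321) [heading=210, draw]
  RT 30: heading 210 -> 180
  -- iteration 7/12 --
  FD 10: (10,-37.321) -> (0,-37.321) [heading=180, draw]
  RT 30: heading 180 -> 150
  -- iteration 8/12 --
  FD 10: (0,-37.321) -> (-8.66,-32.321) [heading=150, draw]
  RT 30: heading 150 -> 120
  -- iteration 9/12 --
  FD 10: (-8.66,-32.321) -> (-13.66,-23.66) [heading=120, draw]
  RT 30: heading 120 -> 90
  -- iteration 10/12 --
  FD 10: (-13.66,-23.66) -> (-13.66,-13.66) [heading=90, draw]
  RT 30: heading 90 -> 60
  -- iteration 11/12 --
  FD 10: (-13.66,-13.66) -> (-8.66,-5) [heading=60, draw]
  RT 30: heading 60 -> 30
  -- iteration 12/12 --
  FD 10: (-8.66,-5) -> (0,0) [heading=30, draw]
  RT 30: heading 30 -> 0
]
Final: pos=(0,0), heading=0, 12 segment(s) drawn

Start position: (0, 0)
Final position: (0, 0)
Distance = 0; < 1e-6 -> CLOSED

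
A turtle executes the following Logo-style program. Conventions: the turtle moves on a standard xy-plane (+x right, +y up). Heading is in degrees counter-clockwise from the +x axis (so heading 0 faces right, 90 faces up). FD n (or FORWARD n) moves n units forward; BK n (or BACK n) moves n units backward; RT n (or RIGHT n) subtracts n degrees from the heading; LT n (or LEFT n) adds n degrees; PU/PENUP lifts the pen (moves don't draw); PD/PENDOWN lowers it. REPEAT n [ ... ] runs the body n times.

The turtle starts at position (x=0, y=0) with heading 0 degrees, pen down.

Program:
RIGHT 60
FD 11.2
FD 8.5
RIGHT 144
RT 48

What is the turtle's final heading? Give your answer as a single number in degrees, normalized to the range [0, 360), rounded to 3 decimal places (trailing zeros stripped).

Answer: 108

Derivation:
Executing turtle program step by step:
Start: pos=(0,0), heading=0, pen down
RT 60: heading 0 -> 300
FD 11.2: (0,0) -> (5.6,-9.699) [heading=300, draw]
FD 8.5: (5.6,-9.699) -> (9.85,-17.061) [heading=300, draw]
RT 144: heading 300 -> 156
RT 48: heading 156 -> 108
Final: pos=(9.85,-17.061), heading=108, 2 segment(s) drawn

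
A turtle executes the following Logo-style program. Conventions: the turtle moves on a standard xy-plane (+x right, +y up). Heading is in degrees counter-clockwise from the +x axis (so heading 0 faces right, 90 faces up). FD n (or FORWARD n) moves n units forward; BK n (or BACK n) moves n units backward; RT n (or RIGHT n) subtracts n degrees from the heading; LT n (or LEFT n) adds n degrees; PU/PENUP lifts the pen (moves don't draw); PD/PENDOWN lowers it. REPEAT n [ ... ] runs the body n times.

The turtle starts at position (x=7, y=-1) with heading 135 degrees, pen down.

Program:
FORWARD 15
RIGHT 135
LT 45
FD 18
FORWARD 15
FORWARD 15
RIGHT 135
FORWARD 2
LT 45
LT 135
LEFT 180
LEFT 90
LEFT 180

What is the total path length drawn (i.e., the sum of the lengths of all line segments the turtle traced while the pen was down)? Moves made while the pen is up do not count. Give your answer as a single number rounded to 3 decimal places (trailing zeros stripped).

Executing turtle program step by step:
Start: pos=(7,-1), heading=135, pen down
FD 15: (7,-1) -> (-3.607,9.607) [heading=135, draw]
RT 135: heading 135 -> 0
LT 45: heading 0 -> 45
FD 18: (-3.607,9.607) -> (9.121,22.335) [heading=45, draw]
FD 15: (9.121,22.335) -> (19.728,32.941) [heading=45, draw]
FD 15: (19.728,32.941) -> (30.335,43.548) [heading=45, draw]
RT 135: heading 45 -> 270
FD 2: (30.335,43.548) -> (30.335,41.548) [heading=270, draw]
LT 45: heading 270 -> 315
LT 135: heading 315 -> 90
LT 180: heading 90 -> 270
LT 90: heading 270 -> 0
LT 180: heading 0 -> 180
Final: pos=(30.335,41.548), heading=180, 5 segment(s) drawn

Segment lengths:
  seg 1: (7,-1) -> (-3.607,9.607), length = 15
  seg 2: (-3.607,9.607) -> (9.121,22.335), length = 18
  seg 3: (9.121,22.335) -> (19.728,32.941), length = 15
  seg 4: (19.728,32.941) -> (30.335,43.548), length = 15
  seg 5: (30.335,43.548) -> (30.335,41.548), length = 2
Total = 65

Answer: 65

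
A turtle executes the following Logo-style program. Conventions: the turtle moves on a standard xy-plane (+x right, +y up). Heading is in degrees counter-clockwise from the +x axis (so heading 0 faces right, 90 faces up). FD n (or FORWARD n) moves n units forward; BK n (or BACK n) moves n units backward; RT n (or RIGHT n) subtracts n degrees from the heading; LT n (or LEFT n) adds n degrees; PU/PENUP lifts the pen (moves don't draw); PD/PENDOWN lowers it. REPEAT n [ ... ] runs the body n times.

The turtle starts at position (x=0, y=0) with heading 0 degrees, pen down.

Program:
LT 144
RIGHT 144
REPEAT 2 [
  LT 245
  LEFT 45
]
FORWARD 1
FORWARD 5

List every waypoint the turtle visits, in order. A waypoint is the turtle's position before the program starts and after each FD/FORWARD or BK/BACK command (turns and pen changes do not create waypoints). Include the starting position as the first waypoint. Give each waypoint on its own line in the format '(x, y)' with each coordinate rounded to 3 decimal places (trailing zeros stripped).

Executing turtle program step by step:
Start: pos=(0,0), heading=0, pen down
LT 144: heading 0 -> 144
RT 144: heading 144 -> 0
REPEAT 2 [
  -- iteration 1/2 --
  LT 245: heading 0 -> 245
  LT 45: heading 245 -> 290
  -- iteration 2/2 --
  LT 245: heading 290 -> 175
  LT 45: heading 175 -> 220
]
FD 1: (0,0) -> (-0.766,-0.643) [heading=220, draw]
FD 5: (-0.766,-0.643) -> (-4.596,-3.857) [heading=220, draw]
Final: pos=(-4.596,-3.857), heading=220, 2 segment(s) drawn
Waypoints (3 total):
(0, 0)
(-0.766, -0.643)
(-4.596, -3.857)

Answer: (0, 0)
(-0.766, -0.643)
(-4.596, -3.857)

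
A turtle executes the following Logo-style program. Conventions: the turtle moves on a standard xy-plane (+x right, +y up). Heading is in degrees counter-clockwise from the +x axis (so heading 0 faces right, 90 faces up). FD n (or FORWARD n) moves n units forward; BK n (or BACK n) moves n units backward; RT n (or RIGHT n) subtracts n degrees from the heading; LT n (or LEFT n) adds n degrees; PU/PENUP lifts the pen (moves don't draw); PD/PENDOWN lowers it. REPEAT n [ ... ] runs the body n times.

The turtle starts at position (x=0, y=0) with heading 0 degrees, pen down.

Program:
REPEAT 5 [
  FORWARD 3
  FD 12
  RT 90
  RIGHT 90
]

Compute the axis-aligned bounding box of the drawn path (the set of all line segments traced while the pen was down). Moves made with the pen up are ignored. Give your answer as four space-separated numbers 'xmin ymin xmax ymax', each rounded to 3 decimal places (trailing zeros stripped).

Executing turtle program step by step:
Start: pos=(0,0), heading=0, pen down
REPEAT 5 [
  -- iteration 1/5 --
  FD 3: (0,0) -> (3,0) [heading=0, draw]
  FD 12: (3,0) -> (15,0) [heading=0, draw]
  RT 90: heading 0 -> 270
  RT 90: heading 270 -> 180
  -- iteration 2/5 --
  FD 3: (15,0) -> (12,0) [heading=180, draw]
  FD 12: (12,0) -> (0,0) [heading=180, draw]
  RT 90: heading 180 -> 90
  RT 90: heading 90 -> 0
  -- iteration 3/5 --
  FD 3: (0,0) -> (3,0) [heading=0, draw]
  FD 12: (3,0) -> (15,0) [heading=0, draw]
  RT 90: heading 0 -> 270
  RT 90: heading 270 -> 180
  -- iteration 4/5 --
  FD 3: (15,0) -> (12,0) [heading=180, draw]
  FD 12: (12,0) -> (0,0) [heading=180, draw]
  RT 90: heading 180 -> 90
  RT 90: heading 90 -> 0
  -- iteration 5/5 --
  FD 3: (0,0) -> (3,0) [heading=0, draw]
  FD 12: (3,0) -> (15,0) [heading=0, draw]
  RT 90: heading 0 -> 270
  RT 90: heading 270 -> 180
]
Final: pos=(15,0), heading=180, 10 segment(s) drawn

Segment endpoints: x in {0, 3, 12, 15}, y in {0, 0, 0, 0, 0, 0, 0, 0, 0}
xmin=0, ymin=0, xmax=15, ymax=0

Answer: 0 0 15 0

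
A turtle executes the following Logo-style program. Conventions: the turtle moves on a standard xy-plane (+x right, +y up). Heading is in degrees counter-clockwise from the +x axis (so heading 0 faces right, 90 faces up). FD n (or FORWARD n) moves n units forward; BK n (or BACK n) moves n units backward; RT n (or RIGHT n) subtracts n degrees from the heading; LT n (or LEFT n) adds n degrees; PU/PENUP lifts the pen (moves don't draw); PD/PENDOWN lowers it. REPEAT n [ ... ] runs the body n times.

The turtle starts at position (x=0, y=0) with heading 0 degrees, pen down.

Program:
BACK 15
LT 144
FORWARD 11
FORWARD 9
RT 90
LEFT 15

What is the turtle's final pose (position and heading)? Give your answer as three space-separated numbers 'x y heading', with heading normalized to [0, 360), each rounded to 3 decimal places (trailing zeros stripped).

Answer: -31.18 11.756 69

Derivation:
Executing turtle program step by step:
Start: pos=(0,0), heading=0, pen down
BK 15: (0,0) -> (-15,0) [heading=0, draw]
LT 144: heading 0 -> 144
FD 11: (-15,0) -> (-23.899,6.466) [heading=144, draw]
FD 9: (-23.899,6.466) -> (-31.18,11.756) [heading=144, draw]
RT 90: heading 144 -> 54
LT 15: heading 54 -> 69
Final: pos=(-31.18,11.756), heading=69, 3 segment(s) drawn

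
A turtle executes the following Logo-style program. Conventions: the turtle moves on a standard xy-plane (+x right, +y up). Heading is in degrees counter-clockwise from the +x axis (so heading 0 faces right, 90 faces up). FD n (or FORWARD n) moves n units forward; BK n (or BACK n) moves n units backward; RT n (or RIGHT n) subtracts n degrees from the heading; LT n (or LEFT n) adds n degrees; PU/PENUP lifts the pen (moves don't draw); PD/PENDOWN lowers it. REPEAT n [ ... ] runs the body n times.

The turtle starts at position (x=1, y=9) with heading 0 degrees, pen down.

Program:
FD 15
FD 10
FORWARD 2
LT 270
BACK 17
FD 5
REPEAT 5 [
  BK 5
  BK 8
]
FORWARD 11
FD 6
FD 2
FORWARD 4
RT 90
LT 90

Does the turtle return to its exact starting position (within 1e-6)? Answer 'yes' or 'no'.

Answer: no

Derivation:
Executing turtle program step by step:
Start: pos=(1,9), heading=0, pen down
FD 15: (1,9) -> (16,9) [heading=0, draw]
FD 10: (16,9) -> (26,9) [heading=0, draw]
FD 2: (26,9) -> (28,9) [heading=0, draw]
LT 270: heading 0 -> 270
BK 17: (28,9) -> (28,26) [heading=270, draw]
FD 5: (28,26) -> (28,21) [heading=270, draw]
REPEAT 5 [
  -- iteration 1/5 --
  BK 5: (28,21) -> (28,26) [heading=270, draw]
  BK 8: (28,26) -> (28,34) [heading=270, draw]
  -- iteration 2/5 --
  BK 5: (28,34) -> (28,39) [heading=270, draw]
  BK 8: (28,39) -> (28,47) [heading=270, draw]
  -- iteration 3/5 --
  BK 5: (28,47) -> (28,52) [heading=270, draw]
  BK 8: (28,52) -> (28,60) [heading=270, draw]
  -- iteration 4/5 --
  BK 5: (28,60) -> (28,65) [heading=270, draw]
  BK 8: (28,65) -> (28,73) [heading=270, draw]
  -- iteration 5/5 --
  BK 5: (28,73) -> (28,78) [heading=270, draw]
  BK 8: (28,78) -> (28,86) [heading=270, draw]
]
FD 11: (28,86) -> (28,75) [heading=270, draw]
FD 6: (28,75) -> (28,69) [heading=270, draw]
FD 2: (28,69) -> (28,67) [heading=270, draw]
FD 4: (28,67) -> (28,63) [heading=270, draw]
RT 90: heading 270 -> 180
LT 90: heading 180 -> 270
Final: pos=(28,63), heading=270, 19 segment(s) drawn

Start position: (1, 9)
Final position: (28, 63)
Distance = 60.374; >= 1e-6 -> NOT closed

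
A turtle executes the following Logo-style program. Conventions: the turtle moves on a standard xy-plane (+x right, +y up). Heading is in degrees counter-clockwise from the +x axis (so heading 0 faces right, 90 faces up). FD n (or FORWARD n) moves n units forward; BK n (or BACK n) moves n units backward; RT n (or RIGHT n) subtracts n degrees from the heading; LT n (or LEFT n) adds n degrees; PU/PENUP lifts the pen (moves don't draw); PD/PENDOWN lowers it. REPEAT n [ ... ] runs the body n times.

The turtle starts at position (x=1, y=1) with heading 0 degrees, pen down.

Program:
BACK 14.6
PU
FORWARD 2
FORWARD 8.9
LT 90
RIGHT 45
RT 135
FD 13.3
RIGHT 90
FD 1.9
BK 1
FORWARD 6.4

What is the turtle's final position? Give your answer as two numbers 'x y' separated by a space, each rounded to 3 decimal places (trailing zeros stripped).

Executing turtle program step by step:
Start: pos=(1,1), heading=0, pen down
BK 14.6: (1,1) -> (-13.6,1) [heading=0, draw]
PU: pen up
FD 2: (-13.6,1) -> (-11.6,1) [heading=0, move]
FD 8.9: (-11.6,1) -> (-2.7,1) [heading=0, move]
LT 90: heading 0 -> 90
RT 45: heading 90 -> 45
RT 135: heading 45 -> 270
FD 13.3: (-2.7,1) -> (-2.7,-12.3) [heading=270, move]
RT 90: heading 270 -> 180
FD 1.9: (-2.7,-12.3) -> (-4.6,-12.3) [heading=180, move]
BK 1: (-4.6,-12.3) -> (-3.6,-12.3) [heading=180, move]
FD 6.4: (-3.6,-12.3) -> (-10,-12.3) [heading=180, move]
Final: pos=(-10,-12.3), heading=180, 1 segment(s) drawn

Answer: -10 -12.3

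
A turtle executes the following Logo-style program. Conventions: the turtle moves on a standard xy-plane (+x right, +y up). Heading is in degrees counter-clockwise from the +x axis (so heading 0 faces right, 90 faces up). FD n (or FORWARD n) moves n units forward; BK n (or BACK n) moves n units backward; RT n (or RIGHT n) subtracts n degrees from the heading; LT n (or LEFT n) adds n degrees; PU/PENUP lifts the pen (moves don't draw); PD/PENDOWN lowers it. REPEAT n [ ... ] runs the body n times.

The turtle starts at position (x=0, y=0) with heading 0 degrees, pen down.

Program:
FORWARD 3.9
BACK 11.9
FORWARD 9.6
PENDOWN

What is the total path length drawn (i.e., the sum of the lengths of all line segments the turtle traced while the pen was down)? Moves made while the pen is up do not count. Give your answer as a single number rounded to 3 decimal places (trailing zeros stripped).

Executing turtle program step by step:
Start: pos=(0,0), heading=0, pen down
FD 3.9: (0,0) -> (3.9,0) [heading=0, draw]
BK 11.9: (3.9,0) -> (-8,0) [heading=0, draw]
FD 9.6: (-8,0) -> (1.6,0) [heading=0, draw]
PD: pen down
Final: pos=(1.6,0), heading=0, 3 segment(s) drawn

Segment lengths:
  seg 1: (0,0) -> (3.9,0), length = 3.9
  seg 2: (3.9,0) -> (-8,0), length = 11.9
  seg 3: (-8,0) -> (1.6,0), length = 9.6
Total = 25.4

Answer: 25.4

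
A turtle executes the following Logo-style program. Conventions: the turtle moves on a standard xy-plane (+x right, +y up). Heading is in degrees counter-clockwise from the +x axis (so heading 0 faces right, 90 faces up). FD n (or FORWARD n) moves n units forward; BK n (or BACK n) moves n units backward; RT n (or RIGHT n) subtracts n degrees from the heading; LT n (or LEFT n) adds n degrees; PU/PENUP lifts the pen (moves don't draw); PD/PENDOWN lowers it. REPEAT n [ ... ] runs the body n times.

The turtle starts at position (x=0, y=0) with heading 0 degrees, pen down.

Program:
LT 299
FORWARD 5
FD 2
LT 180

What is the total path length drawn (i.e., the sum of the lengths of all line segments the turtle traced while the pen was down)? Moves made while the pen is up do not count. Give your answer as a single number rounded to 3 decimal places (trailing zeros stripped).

Executing turtle program step by step:
Start: pos=(0,0), heading=0, pen down
LT 299: heading 0 -> 299
FD 5: (0,0) -> (2.424,-4.373) [heading=299, draw]
FD 2: (2.424,-4.373) -> (3.394,-6.122) [heading=299, draw]
LT 180: heading 299 -> 119
Final: pos=(3.394,-6.122), heading=119, 2 segment(s) drawn

Segment lengths:
  seg 1: (0,0) -> (2.424,-4.373), length = 5
  seg 2: (2.424,-4.373) -> (3.394,-6.122), length = 2
Total = 7

Answer: 7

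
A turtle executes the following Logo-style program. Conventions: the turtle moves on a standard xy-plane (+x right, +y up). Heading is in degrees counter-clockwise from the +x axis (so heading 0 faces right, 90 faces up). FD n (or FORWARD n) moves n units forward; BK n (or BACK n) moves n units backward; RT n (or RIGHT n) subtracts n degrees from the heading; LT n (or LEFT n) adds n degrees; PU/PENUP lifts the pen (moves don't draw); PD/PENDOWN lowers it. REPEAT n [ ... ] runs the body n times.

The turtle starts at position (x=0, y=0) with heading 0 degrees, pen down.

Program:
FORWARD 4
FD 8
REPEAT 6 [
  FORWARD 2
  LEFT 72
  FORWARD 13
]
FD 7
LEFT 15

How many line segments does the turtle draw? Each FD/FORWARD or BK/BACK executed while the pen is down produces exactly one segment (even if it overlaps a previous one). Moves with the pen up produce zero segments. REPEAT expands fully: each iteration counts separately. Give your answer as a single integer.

Executing turtle program step by step:
Start: pos=(0,0), heading=0, pen down
FD 4: (0,0) -> (4,0) [heading=0, draw]
FD 8: (4,0) -> (12,0) [heading=0, draw]
REPEAT 6 [
  -- iteration 1/6 --
  FD 2: (12,0) -> (14,0) [heading=0, draw]
  LT 72: heading 0 -> 72
  FD 13: (14,0) -> (18.017,12.364) [heading=72, draw]
  -- iteration 2/6 --
  FD 2: (18.017,12.364) -> (18.635,14.266) [heading=72, draw]
  LT 72: heading 72 -> 144
  FD 13: (18.635,14.266) -> (8.118,21.907) [heading=144, draw]
  -- iteration 3/6 --
  FD 2: (8.118,21.907) -> (6.5,23.083) [heading=144, draw]
  LT 72: heading 144 -> 216
  FD 13: (6.5,23.083) -> (-4.017,15.441) [heading=216, draw]
  -- iteration 4/6 --
  FD 2: (-4.017,15.441) -> (-5.635,14.266) [heading=216, draw]
  LT 72: heading 216 -> 288
  FD 13: (-5.635,14.266) -> (-1.618,1.902) [heading=288, draw]
  -- iteration 5/6 --
  FD 2: (-1.618,1.902) -> (-1,0) [heading=288, draw]
  LT 72: heading 288 -> 0
  FD 13: (-1,0) -> (12,0) [heading=0, draw]
  -- iteration 6/6 --
  FD 2: (12,0) -> (14,0) [heading=0, draw]
  LT 72: heading 0 -> 72
  FD 13: (14,0) -> (18.017,12.364) [heading=72, draw]
]
FD 7: (18.017,12.364) -> (20.18,19.021) [heading=72, draw]
LT 15: heading 72 -> 87
Final: pos=(20.18,19.021), heading=87, 15 segment(s) drawn
Segments drawn: 15

Answer: 15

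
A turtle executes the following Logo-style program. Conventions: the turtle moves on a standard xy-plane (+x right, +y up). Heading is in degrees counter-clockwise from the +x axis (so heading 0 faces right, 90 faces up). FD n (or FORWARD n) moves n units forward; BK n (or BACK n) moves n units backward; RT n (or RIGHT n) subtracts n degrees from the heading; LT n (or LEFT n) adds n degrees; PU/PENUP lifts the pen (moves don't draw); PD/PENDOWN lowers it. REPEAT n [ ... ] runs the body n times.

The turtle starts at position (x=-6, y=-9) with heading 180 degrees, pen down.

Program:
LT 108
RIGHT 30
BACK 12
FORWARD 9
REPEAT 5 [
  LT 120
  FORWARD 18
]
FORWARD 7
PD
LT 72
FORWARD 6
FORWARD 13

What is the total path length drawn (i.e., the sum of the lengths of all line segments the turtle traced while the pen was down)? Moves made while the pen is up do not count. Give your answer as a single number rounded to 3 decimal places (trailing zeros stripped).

Answer: 137

Derivation:
Executing turtle program step by step:
Start: pos=(-6,-9), heading=180, pen down
LT 108: heading 180 -> 288
RT 30: heading 288 -> 258
BK 12: (-6,-9) -> (-3.505,2.738) [heading=258, draw]
FD 9: (-3.505,2.738) -> (-5.376,-6.066) [heading=258, draw]
REPEAT 5 [
  -- iteration 1/5 --
  LT 120: heading 258 -> 18
  FD 18: (-5.376,-6.066) -> (11.743,-0.503) [heading=18, draw]
  -- iteration 2/5 --
  LT 120: heading 18 -> 138
  FD 18: (11.743,-0.503) -> (-1.634,11.541) [heading=138, draw]
  -- iteration 3/5 --
  LT 120: heading 138 -> 258
  FD 18: (-1.634,11.541) -> (-5.376,-6.066) [heading=258, draw]
  -- iteration 4/5 --
  LT 120: heading 258 -> 18
  FD 18: (-5.376,-6.066) -> (11.743,-0.503) [heading=18, draw]
  -- iteration 5/5 --
  LT 120: heading 18 -> 138
  FD 18: (11.743,-0.503) -> (-1.634,11.541) [heading=138, draw]
]
FD 7: (-1.634,11.541) -> (-6.836,16.225) [heading=138, draw]
PD: pen down
LT 72: heading 138 -> 210
FD 6: (-6.836,16.225) -> (-12.032,13.225) [heading=210, draw]
FD 13: (-12.032,13.225) -> (-23.29,6.725) [heading=210, draw]
Final: pos=(-23.29,6.725), heading=210, 10 segment(s) drawn

Segment lengths:
  seg 1: (-6,-9) -> (-3.505,2.738), length = 12
  seg 2: (-3.505,2.738) -> (-5.376,-6.066), length = 9
  seg 3: (-5.376,-6.066) -> (11.743,-0.503), length = 18
  seg 4: (11.743,-0.503) -> (-1.634,11.541), length = 18
  seg 5: (-1.634,11.541) -> (-5.376,-6.066), length = 18
  seg 6: (-5.376,-6.066) -> (11.743,-0.503), length = 18
  seg 7: (11.743,-0.503) -> (-1.634,11.541), length = 18
  seg 8: (-1.634,11.541) -> (-6.836,16.225), length = 7
  seg 9: (-6.836,16.225) -> (-12.032,13.225), length = 6
  seg 10: (-12.032,13.225) -> (-23.29,6.725), length = 13
Total = 137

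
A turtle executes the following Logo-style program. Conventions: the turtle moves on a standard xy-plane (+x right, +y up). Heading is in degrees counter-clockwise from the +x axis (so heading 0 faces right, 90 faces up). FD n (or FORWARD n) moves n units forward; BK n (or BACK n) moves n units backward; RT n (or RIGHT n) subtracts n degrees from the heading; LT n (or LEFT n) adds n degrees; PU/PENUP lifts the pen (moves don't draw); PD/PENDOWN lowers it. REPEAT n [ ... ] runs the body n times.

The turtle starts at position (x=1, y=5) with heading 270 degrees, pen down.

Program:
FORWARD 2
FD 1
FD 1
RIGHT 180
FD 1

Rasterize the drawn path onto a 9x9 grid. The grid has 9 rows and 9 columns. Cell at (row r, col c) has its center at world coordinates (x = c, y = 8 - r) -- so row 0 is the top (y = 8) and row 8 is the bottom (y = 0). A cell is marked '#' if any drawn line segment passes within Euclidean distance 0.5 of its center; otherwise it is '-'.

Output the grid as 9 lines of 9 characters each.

Segment 0: (1,5) -> (1,3)
Segment 1: (1,3) -> (1,2)
Segment 2: (1,2) -> (1,1)
Segment 3: (1,1) -> (1,2)

Answer: ---------
---------
---------
-#-------
-#-------
-#-------
-#-------
-#-------
---------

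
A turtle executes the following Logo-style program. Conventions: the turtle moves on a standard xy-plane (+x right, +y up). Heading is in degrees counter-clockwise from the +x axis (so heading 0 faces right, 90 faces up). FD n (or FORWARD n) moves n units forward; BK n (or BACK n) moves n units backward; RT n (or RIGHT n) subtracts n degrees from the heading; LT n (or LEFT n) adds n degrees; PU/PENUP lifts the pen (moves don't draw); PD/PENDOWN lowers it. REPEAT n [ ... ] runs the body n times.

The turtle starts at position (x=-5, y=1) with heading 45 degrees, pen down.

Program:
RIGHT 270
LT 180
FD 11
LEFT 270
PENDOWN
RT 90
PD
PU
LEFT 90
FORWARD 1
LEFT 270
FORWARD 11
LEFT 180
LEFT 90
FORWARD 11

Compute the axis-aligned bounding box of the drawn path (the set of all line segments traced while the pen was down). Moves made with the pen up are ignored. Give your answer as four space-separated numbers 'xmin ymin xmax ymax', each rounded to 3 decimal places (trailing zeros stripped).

Executing turtle program step by step:
Start: pos=(-5,1), heading=45, pen down
RT 270: heading 45 -> 135
LT 180: heading 135 -> 315
FD 11: (-5,1) -> (2.778,-6.778) [heading=315, draw]
LT 270: heading 315 -> 225
PD: pen down
RT 90: heading 225 -> 135
PD: pen down
PU: pen up
LT 90: heading 135 -> 225
FD 1: (2.778,-6.778) -> (2.071,-7.485) [heading=225, move]
LT 270: heading 225 -> 135
FD 11: (2.071,-7.485) -> (-5.707,0.293) [heading=135, move]
LT 180: heading 135 -> 315
LT 90: heading 315 -> 45
FD 11: (-5.707,0.293) -> (2.071,8.071) [heading=45, move]
Final: pos=(2.071,8.071), heading=45, 1 segment(s) drawn

Segment endpoints: x in {-5, 2.778}, y in {-6.778, 1}
xmin=-5, ymin=-6.778, xmax=2.778, ymax=1

Answer: -5 -6.778 2.778 1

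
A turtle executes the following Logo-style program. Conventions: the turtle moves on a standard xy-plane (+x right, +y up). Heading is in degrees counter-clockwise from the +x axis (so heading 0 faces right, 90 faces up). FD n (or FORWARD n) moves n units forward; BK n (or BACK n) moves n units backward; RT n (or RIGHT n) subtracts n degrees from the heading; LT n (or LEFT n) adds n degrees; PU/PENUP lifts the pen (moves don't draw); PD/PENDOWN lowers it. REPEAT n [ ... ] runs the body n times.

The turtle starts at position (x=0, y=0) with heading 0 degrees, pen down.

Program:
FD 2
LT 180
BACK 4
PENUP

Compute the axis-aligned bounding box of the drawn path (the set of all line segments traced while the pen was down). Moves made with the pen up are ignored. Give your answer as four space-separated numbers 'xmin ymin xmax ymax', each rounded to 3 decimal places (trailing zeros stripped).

Executing turtle program step by step:
Start: pos=(0,0), heading=0, pen down
FD 2: (0,0) -> (2,0) [heading=0, draw]
LT 180: heading 0 -> 180
BK 4: (2,0) -> (6,0) [heading=180, draw]
PU: pen up
Final: pos=(6,0), heading=180, 2 segment(s) drawn

Segment endpoints: x in {0, 2, 6}, y in {0, 0}
xmin=0, ymin=0, xmax=6, ymax=0

Answer: 0 0 6 0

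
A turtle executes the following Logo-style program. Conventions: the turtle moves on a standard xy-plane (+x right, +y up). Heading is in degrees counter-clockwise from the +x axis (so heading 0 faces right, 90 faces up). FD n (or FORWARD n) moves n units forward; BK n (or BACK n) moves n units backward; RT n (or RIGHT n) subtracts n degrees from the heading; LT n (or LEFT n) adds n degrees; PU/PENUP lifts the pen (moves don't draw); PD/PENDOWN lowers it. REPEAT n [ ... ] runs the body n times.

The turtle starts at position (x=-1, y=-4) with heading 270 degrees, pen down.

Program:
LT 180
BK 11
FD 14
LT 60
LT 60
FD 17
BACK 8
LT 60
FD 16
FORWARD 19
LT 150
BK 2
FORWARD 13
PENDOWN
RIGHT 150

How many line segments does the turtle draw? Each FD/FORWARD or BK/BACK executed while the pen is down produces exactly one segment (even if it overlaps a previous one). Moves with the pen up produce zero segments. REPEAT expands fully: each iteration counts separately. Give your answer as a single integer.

Executing turtle program step by step:
Start: pos=(-1,-4), heading=270, pen down
LT 180: heading 270 -> 90
BK 11: (-1,-4) -> (-1,-15) [heading=90, draw]
FD 14: (-1,-15) -> (-1,-1) [heading=90, draw]
LT 60: heading 90 -> 150
LT 60: heading 150 -> 210
FD 17: (-1,-1) -> (-15.722,-9.5) [heading=210, draw]
BK 8: (-15.722,-9.5) -> (-8.794,-5.5) [heading=210, draw]
LT 60: heading 210 -> 270
FD 16: (-8.794,-5.5) -> (-8.794,-21.5) [heading=270, draw]
FD 19: (-8.794,-21.5) -> (-8.794,-40.5) [heading=270, draw]
LT 150: heading 270 -> 60
BK 2: (-8.794,-40.5) -> (-9.794,-42.232) [heading=60, draw]
FD 13: (-9.794,-42.232) -> (-3.294,-30.974) [heading=60, draw]
PD: pen down
RT 150: heading 60 -> 270
Final: pos=(-3.294,-30.974), heading=270, 8 segment(s) drawn
Segments drawn: 8

Answer: 8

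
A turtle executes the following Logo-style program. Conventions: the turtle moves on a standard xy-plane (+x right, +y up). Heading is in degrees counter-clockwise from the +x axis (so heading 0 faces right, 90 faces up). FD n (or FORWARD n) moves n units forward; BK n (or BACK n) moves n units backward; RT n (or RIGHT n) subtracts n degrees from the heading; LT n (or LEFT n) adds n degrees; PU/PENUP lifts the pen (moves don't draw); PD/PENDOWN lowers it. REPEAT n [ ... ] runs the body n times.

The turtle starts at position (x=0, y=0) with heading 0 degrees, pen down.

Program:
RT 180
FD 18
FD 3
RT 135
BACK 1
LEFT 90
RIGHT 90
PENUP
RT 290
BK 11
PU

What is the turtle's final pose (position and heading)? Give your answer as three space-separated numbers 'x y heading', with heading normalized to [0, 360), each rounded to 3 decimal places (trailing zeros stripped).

Answer: -17.058 -10.676 115

Derivation:
Executing turtle program step by step:
Start: pos=(0,0), heading=0, pen down
RT 180: heading 0 -> 180
FD 18: (0,0) -> (-18,0) [heading=180, draw]
FD 3: (-18,0) -> (-21,0) [heading=180, draw]
RT 135: heading 180 -> 45
BK 1: (-21,0) -> (-21.707,-0.707) [heading=45, draw]
LT 90: heading 45 -> 135
RT 90: heading 135 -> 45
PU: pen up
RT 290: heading 45 -> 115
BK 11: (-21.707,-0.707) -> (-17.058,-10.676) [heading=115, move]
PU: pen up
Final: pos=(-17.058,-10.676), heading=115, 3 segment(s) drawn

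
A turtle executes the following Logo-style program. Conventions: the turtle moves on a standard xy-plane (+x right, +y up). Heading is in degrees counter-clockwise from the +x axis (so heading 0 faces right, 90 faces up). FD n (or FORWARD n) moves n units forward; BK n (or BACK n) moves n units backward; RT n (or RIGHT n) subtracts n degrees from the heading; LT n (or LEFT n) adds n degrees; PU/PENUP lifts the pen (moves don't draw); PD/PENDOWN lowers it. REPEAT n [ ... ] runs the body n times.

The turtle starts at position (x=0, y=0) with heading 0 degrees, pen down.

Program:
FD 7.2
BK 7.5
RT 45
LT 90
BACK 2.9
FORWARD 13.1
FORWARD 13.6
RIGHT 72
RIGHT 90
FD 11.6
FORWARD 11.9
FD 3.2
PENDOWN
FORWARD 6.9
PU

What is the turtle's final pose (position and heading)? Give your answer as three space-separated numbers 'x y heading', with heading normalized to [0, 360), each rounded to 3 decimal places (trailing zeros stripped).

Executing turtle program step by step:
Start: pos=(0,0), heading=0, pen down
FD 7.2: (0,0) -> (7.2,0) [heading=0, draw]
BK 7.5: (7.2,0) -> (-0.3,0) [heading=0, draw]
RT 45: heading 0 -> 315
LT 90: heading 315 -> 45
BK 2.9: (-0.3,0) -> (-2.351,-2.051) [heading=45, draw]
FD 13.1: (-2.351,-2.051) -> (6.912,7.212) [heading=45, draw]
FD 13.6: (6.912,7.212) -> (16.529,16.829) [heading=45, draw]
RT 72: heading 45 -> 333
RT 90: heading 333 -> 243
FD 11.6: (16.529,16.829) -> (11.263,6.493) [heading=243, draw]
FD 11.9: (11.263,6.493) -> (5.86,-4.11) [heading=243, draw]
FD 3.2: (5.86,-4.11) -> (4.408,-6.961) [heading=243, draw]
PD: pen down
FD 6.9: (4.408,-6.961) -> (1.275,-13.109) [heading=243, draw]
PU: pen up
Final: pos=(1.275,-13.109), heading=243, 9 segment(s) drawn

Answer: 1.275 -13.109 243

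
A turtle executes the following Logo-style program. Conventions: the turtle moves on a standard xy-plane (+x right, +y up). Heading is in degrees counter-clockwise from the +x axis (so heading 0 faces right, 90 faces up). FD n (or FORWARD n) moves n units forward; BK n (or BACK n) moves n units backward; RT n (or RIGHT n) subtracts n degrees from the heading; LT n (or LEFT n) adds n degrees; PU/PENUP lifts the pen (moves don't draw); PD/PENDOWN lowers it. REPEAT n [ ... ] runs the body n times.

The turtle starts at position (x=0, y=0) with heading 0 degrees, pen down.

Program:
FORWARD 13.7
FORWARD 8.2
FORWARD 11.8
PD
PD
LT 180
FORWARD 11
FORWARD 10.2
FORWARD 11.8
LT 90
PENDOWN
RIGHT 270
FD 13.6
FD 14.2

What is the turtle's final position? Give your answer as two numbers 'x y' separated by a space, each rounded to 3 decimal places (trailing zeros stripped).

Executing turtle program step by step:
Start: pos=(0,0), heading=0, pen down
FD 13.7: (0,0) -> (13.7,0) [heading=0, draw]
FD 8.2: (13.7,0) -> (21.9,0) [heading=0, draw]
FD 11.8: (21.9,0) -> (33.7,0) [heading=0, draw]
PD: pen down
PD: pen down
LT 180: heading 0 -> 180
FD 11: (33.7,0) -> (22.7,0) [heading=180, draw]
FD 10.2: (22.7,0) -> (12.5,0) [heading=180, draw]
FD 11.8: (12.5,0) -> (0.7,0) [heading=180, draw]
LT 90: heading 180 -> 270
PD: pen down
RT 270: heading 270 -> 0
FD 13.6: (0.7,0) -> (14.3,0) [heading=0, draw]
FD 14.2: (14.3,0) -> (28.5,0) [heading=0, draw]
Final: pos=(28.5,0), heading=0, 8 segment(s) drawn

Answer: 28.5 0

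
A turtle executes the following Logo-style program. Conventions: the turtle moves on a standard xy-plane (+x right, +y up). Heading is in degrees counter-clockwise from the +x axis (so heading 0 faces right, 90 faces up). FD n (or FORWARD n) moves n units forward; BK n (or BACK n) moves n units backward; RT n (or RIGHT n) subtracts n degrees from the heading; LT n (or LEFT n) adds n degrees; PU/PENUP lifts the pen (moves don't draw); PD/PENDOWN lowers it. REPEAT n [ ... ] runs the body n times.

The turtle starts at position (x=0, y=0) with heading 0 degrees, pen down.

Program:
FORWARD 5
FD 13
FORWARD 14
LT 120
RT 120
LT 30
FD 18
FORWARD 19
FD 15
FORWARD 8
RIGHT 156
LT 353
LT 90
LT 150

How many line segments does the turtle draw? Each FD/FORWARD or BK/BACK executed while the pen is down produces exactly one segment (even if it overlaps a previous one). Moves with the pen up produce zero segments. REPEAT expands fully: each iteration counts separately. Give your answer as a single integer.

Executing turtle program step by step:
Start: pos=(0,0), heading=0, pen down
FD 5: (0,0) -> (5,0) [heading=0, draw]
FD 13: (5,0) -> (18,0) [heading=0, draw]
FD 14: (18,0) -> (32,0) [heading=0, draw]
LT 120: heading 0 -> 120
RT 120: heading 120 -> 0
LT 30: heading 0 -> 30
FD 18: (32,0) -> (47.588,9) [heading=30, draw]
FD 19: (47.588,9) -> (64.043,18.5) [heading=30, draw]
FD 15: (64.043,18.5) -> (77.033,26) [heading=30, draw]
FD 8: (77.033,26) -> (83.962,30) [heading=30, draw]
RT 156: heading 30 -> 234
LT 353: heading 234 -> 227
LT 90: heading 227 -> 317
LT 150: heading 317 -> 107
Final: pos=(83.962,30), heading=107, 7 segment(s) drawn
Segments drawn: 7

Answer: 7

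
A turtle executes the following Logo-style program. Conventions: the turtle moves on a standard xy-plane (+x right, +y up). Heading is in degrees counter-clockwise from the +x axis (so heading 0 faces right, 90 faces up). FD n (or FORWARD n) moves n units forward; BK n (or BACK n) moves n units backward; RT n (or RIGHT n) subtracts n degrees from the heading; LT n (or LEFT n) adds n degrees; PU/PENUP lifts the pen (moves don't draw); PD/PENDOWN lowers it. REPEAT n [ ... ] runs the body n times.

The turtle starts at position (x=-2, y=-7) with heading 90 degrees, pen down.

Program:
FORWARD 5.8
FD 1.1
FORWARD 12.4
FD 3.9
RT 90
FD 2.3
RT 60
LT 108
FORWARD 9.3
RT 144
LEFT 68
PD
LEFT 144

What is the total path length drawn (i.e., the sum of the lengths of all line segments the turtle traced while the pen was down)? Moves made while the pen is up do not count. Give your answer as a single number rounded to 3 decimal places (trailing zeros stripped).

Executing turtle program step by step:
Start: pos=(-2,-7), heading=90, pen down
FD 5.8: (-2,-7) -> (-2,-1.2) [heading=90, draw]
FD 1.1: (-2,-1.2) -> (-2,-0.1) [heading=90, draw]
FD 12.4: (-2,-0.1) -> (-2,12.3) [heading=90, draw]
FD 3.9: (-2,12.3) -> (-2,16.2) [heading=90, draw]
RT 90: heading 90 -> 0
FD 2.3: (-2,16.2) -> (0.3,16.2) [heading=0, draw]
RT 60: heading 0 -> 300
LT 108: heading 300 -> 48
FD 9.3: (0.3,16.2) -> (6.523,23.111) [heading=48, draw]
RT 144: heading 48 -> 264
LT 68: heading 264 -> 332
PD: pen down
LT 144: heading 332 -> 116
Final: pos=(6.523,23.111), heading=116, 6 segment(s) drawn

Segment lengths:
  seg 1: (-2,-7) -> (-2,-1.2), length = 5.8
  seg 2: (-2,-1.2) -> (-2,-0.1), length = 1.1
  seg 3: (-2,-0.1) -> (-2,12.3), length = 12.4
  seg 4: (-2,12.3) -> (-2,16.2), length = 3.9
  seg 5: (-2,16.2) -> (0.3,16.2), length = 2.3
  seg 6: (0.3,16.2) -> (6.523,23.111), length = 9.3
Total = 34.8

Answer: 34.8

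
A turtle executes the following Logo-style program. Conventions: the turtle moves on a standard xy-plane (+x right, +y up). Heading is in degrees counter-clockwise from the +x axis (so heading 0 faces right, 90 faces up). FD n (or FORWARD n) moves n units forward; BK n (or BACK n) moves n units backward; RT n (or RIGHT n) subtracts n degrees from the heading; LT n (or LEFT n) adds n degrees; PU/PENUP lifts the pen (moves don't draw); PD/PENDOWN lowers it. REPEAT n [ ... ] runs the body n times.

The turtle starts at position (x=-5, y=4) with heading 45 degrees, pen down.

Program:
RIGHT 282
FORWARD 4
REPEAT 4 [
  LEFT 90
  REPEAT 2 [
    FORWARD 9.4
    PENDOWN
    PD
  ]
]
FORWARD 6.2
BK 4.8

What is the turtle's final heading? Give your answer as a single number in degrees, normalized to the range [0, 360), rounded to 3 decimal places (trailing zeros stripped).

Executing turtle program step by step:
Start: pos=(-5,4), heading=45, pen down
RT 282: heading 45 -> 123
FD 4: (-5,4) -> (-7.179,7.355) [heading=123, draw]
REPEAT 4 [
  -- iteration 1/4 --
  LT 90: heading 123 -> 213
  REPEAT 2 [
    -- iteration 1/2 --
    FD 9.4: (-7.179,7.355) -> (-15.062,2.235) [heading=213, draw]
    PD: pen down
    PD: pen down
    -- iteration 2/2 --
    FD 9.4: (-15.062,2.235) -> (-22.946,-2.885) [heading=213, draw]
    PD: pen down
    PD: pen down
  ]
  -- iteration 2/4 --
  LT 90: heading 213 -> 303
  REPEAT 2 [
    -- iteration 1/2 --
    FD 9.4: (-22.946,-2.885) -> (-17.826,-10.768) [heading=303, draw]
    PD: pen down
    PD: pen down
    -- iteration 2/2 --
    FD 9.4: (-17.826,-10.768) -> (-12.706,-18.652) [heading=303, draw]
    PD: pen down
    PD: pen down
  ]
  -- iteration 3/4 --
  LT 90: heading 303 -> 33
  REPEAT 2 [
    -- iteration 1/2 --
    FD 9.4: (-12.706,-18.652) -> (-4.823,-13.532) [heading=33, draw]
    PD: pen down
    PD: pen down
    -- iteration 2/2 --
    FD 9.4: (-4.823,-13.532) -> (3.061,-8.412) [heading=33, draw]
    PD: pen down
    PD: pen down
  ]
  -- iteration 4/4 --
  LT 90: heading 33 -> 123
  REPEAT 2 [
    -- iteration 1/2 --
    FD 9.4: (3.061,-8.412) -> (-2.059,-0.529) [heading=123, draw]
    PD: pen down
    PD: pen down
    -- iteration 2/2 --
    FD 9.4: (-2.059,-0.529) -> (-7.179,7.355) [heading=123, draw]
    PD: pen down
    PD: pen down
  ]
]
FD 6.2: (-7.179,7.355) -> (-10.555,12.554) [heading=123, draw]
BK 4.8: (-10.555,12.554) -> (-7.941,8.529) [heading=123, draw]
Final: pos=(-7.941,8.529), heading=123, 11 segment(s) drawn

Answer: 123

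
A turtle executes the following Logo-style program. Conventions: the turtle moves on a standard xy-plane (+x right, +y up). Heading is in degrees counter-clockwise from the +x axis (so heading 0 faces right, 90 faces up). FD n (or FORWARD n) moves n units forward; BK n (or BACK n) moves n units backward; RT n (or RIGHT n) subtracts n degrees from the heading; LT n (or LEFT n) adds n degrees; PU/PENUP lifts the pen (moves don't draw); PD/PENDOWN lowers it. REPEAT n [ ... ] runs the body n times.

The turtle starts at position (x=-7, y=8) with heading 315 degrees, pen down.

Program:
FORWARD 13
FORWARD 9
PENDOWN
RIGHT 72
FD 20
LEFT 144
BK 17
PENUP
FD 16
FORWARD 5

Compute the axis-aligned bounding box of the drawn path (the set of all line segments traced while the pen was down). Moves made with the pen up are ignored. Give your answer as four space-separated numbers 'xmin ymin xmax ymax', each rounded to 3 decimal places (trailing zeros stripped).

Answer: -15.671 -33.094 8.556 8

Derivation:
Executing turtle program step by step:
Start: pos=(-7,8), heading=315, pen down
FD 13: (-7,8) -> (2.192,-1.192) [heading=315, draw]
FD 9: (2.192,-1.192) -> (8.556,-7.556) [heading=315, draw]
PD: pen down
RT 72: heading 315 -> 243
FD 20: (8.556,-7.556) -> (-0.523,-25.376) [heading=243, draw]
LT 144: heading 243 -> 27
BK 17: (-0.523,-25.376) -> (-15.671,-33.094) [heading=27, draw]
PU: pen up
FD 16: (-15.671,-33.094) -> (-1.414,-25.83) [heading=27, move]
FD 5: (-1.414,-25.83) -> (3.041,-23.561) [heading=27, move]
Final: pos=(3.041,-23.561), heading=27, 4 segment(s) drawn

Segment endpoints: x in {-15.671, -7, -0.523, 2.192, 8.556}, y in {-33.094, -25.376, -7.556, -1.192, 8}
xmin=-15.671, ymin=-33.094, xmax=8.556, ymax=8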